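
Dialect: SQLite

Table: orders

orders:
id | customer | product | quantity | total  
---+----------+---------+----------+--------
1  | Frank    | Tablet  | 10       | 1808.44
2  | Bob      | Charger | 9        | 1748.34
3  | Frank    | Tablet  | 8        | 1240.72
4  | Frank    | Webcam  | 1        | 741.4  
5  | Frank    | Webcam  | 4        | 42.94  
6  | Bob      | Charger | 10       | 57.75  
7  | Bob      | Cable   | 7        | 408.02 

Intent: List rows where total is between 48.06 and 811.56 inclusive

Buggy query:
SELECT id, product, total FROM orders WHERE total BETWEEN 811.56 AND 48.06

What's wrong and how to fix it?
Bug: BETWEEN expects the lower bound first; with 811.56 AND 48.06 the range is empty

Fix: Swap the bounds so the smaller value comes first

Corrected query:
SELECT id, product, total FROM orders WHERE total BETWEEN 48.06 AND 811.56

Result:
id | product | total 
---+---------+-------
4  | Webcam  | 741.4 
6  | Charger | 57.75 
7  | Cable   | 408.02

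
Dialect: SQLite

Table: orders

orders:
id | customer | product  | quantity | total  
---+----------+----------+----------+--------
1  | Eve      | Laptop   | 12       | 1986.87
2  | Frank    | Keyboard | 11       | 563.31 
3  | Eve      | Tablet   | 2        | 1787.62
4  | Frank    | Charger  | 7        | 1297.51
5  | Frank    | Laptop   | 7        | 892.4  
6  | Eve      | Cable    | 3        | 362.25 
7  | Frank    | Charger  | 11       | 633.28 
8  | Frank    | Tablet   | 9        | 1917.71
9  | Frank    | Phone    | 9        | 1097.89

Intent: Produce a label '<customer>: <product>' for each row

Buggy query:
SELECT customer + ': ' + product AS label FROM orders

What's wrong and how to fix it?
Bug: '+' is numeric addition; on text columns SQLite converts them to 0 instead of concatenating

Fix: Replace + with || to concatenate text

Corrected query:
SELECT customer || ': ' || product AS label FROM orders

Result:
label          
---------------
Eve: Laptop    
Frank: Keyboard
Eve: Tablet    
Frank: Charger 
Frank: Laptop  
Eve: Cable     
Frank: Charger 
Frank: Tablet  
Frank: Phone   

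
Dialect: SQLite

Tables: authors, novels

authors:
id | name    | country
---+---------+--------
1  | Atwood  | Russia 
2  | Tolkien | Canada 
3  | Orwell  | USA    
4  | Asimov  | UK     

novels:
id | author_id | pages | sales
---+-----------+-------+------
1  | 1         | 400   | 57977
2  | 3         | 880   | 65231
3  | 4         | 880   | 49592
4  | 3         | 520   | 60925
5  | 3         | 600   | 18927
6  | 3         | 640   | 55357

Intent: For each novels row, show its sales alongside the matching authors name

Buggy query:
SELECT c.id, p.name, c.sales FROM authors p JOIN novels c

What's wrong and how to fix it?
Bug: JOIN with no ON clause produces a cartesian product; every novels row pairs with every authors row

Fix: Specify the join condition linking the foreign key to the parent id

Corrected query:
SELECT c.id, p.name, c.sales FROM authors p JOIN novels c ON c.author_id = p.id

Result:
id | name   | sales
---+--------+------
1  | Atwood | 57977
2  | Orwell | 65231
3  | Asimov | 49592
4  | Orwell | 60925
5  | Orwell | 18927
6  | Orwell | 55357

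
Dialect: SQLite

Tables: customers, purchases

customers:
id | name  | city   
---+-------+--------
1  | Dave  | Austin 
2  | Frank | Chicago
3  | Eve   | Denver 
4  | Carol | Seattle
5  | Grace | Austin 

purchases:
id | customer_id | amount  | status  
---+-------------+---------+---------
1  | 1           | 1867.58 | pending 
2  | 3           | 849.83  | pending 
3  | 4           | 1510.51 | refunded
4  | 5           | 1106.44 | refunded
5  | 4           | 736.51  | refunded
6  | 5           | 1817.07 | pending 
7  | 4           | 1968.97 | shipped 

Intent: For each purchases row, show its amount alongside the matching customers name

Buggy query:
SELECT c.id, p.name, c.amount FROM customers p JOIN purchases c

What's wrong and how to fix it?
Bug: Missing join condition: each purchases row is matched to all customers rows instead of just its own

Fix: Add ON c.customer_id = p.id to the JOIN

Corrected query:
SELECT c.id, p.name, c.amount FROM customers p JOIN purchases c ON c.customer_id = p.id

Result:
id | name  | amount 
---+-------+--------
1  | Dave  | 1867.58
2  | Eve   | 849.83 
3  | Carol | 1510.51
4  | Grace | 1106.44
5  | Carol | 736.51 
6  | Grace | 1817.07
7  | Carol | 1968.97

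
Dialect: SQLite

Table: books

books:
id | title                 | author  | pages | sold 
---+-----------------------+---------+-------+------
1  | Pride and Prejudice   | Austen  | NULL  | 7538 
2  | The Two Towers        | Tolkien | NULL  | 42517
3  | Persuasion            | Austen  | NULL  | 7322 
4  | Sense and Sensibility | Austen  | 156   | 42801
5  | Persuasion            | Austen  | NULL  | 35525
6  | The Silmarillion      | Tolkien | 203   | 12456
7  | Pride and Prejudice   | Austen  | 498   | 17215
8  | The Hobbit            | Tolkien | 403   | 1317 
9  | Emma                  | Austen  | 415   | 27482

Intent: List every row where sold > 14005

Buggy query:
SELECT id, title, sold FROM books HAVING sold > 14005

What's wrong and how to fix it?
Bug: This is a non-aggregate query (no GROUP BY, no aggregates), so in SQLite the HAVING clause is invalid here; a row-level condition belongs in WHERE

Fix: Replace HAVING with WHERE since the condition applies to individual rows

Corrected query:
SELECT id, title, sold FROM books WHERE sold > 14005

Result:
id | title                 | sold 
---+-----------------------+------
2  | The Two Towers        | 42517
4  | Sense and Sensibility | 42801
5  | Persuasion            | 35525
7  | Pride and Prejudice   | 17215
9  | Emma                  | 27482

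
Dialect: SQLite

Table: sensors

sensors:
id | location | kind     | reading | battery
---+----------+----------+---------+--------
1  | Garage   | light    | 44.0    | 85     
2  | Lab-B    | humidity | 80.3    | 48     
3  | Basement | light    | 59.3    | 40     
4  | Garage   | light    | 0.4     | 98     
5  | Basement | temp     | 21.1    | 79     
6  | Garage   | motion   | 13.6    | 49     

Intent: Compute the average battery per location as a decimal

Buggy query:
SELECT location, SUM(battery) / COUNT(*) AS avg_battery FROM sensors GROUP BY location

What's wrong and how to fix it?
Bug: SUM(battery) and COUNT(*) are both integers; the division truncates the fractional part

Fix: Cast one side to REAL so the division keeps the fractional part

Corrected query:
SELECT location, SUM(battery) * 1.0 / COUNT(*) AS avg_battery FROM sensors GROUP BY location

Result:
location | avg_battery
---------+------------
Basement | 59.5       
Garage   | 77.333333  
Lab-B    | 48         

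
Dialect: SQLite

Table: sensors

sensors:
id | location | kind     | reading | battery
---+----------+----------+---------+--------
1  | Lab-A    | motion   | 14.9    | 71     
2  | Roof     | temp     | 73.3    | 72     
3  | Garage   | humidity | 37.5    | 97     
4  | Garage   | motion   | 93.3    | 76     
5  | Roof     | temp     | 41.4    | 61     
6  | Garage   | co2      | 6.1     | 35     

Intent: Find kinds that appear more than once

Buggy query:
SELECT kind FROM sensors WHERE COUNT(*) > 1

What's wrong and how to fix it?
Bug: COUNT(*) is an aggregate and cannot be used in WHERE

Fix: GROUP BY kind, then filter groups with HAVING COUNT(*) > 1

Corrected query:
SELECT kind FROM sensors GROUP BY kind HAVING COUNT(*) > 1

Result:
kind  
------
motion
temp  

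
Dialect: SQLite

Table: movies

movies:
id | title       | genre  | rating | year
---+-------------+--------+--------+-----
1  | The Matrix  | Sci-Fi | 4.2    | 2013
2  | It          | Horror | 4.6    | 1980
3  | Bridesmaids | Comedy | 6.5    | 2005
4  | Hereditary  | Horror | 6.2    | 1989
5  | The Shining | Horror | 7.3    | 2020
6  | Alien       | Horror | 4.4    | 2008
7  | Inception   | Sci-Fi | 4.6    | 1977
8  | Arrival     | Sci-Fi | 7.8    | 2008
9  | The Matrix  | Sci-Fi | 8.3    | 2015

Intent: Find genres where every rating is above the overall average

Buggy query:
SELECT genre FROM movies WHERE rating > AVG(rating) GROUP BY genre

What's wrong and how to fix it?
Bug: WHERE evaluates per row before aggregation, so AVG() is unavailable

Fix: Compute the overall average in a scalar subquery and compare each group's MIN against it in HAVING

Corrected query:
SELECT genre FROM movies GROUP BY genre HAVING MIN(rating) > (SELECT AVG(rating) FROM movies)

Result:
genre 
------
Comedy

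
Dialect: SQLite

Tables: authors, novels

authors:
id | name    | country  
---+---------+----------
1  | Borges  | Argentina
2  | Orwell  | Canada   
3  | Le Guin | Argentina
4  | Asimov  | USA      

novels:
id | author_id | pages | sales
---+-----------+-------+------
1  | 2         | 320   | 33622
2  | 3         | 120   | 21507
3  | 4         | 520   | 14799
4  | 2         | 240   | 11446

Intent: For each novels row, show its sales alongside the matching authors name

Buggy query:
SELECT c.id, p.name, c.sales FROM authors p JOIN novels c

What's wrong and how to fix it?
Bug: Missing join condition: each novels row is matched to all authors rows instead of just its own

Fix: Specify the join condition linking the foreign key to the parent id

Corrected query:
SELECT c.id, p.name, c.sales FROM authors p JOIN novels c ON c.author_id = p.id

Result:
id | name    | sales
---+---------+------
1  | Orwell  | 33622
2  | Le Guin | 21507
3  | Asimov  | 14799
4  | Orwell  | 11446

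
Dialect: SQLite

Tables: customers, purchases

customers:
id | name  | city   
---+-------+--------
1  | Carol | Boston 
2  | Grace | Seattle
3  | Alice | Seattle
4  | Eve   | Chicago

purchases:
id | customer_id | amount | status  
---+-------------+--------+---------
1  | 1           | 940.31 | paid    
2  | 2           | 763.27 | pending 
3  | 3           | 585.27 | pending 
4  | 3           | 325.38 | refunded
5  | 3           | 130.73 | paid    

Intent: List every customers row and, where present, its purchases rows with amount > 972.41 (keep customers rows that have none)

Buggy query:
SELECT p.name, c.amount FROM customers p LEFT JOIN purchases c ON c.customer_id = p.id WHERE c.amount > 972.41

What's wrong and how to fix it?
Bug: A WHERE condition on the right-hand table after LEFT JOIN drops unmatched parents

Fix: Put 'c.amount > 972.41' in the JOIN's ON clause instead of WHERE

Corrected query:
SELECT p.name, c.amount FROM customers p LEFT JOIN purchases c ON c.customer_id = p.id AND c.amount > 972.41

Result:
name  | amount
------+-------
Carol | NULL  
Grace | NULL  
Alice | NULL  
Eve   | NULL  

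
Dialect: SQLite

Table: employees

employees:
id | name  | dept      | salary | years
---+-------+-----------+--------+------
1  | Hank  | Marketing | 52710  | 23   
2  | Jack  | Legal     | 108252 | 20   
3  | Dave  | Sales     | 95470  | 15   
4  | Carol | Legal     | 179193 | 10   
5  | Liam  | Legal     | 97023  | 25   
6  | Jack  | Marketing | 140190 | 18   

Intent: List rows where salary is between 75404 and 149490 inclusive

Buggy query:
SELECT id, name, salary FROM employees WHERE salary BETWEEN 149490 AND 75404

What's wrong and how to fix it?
Bug: The bounds are reversed; BETWEEN a AND b requires a <= b to match anything

Fix: Swap the bounds so the smaller value comes first

Corrected query:
SELECT id, name, salary FROM employees WHERE salary BETWEEN 75404 AND 149490

Result:
id | name | salary
---+------+-------
2  | Jack | 108252
3  | Dave | 95470 
5  | Liam | 97023 
6  | Jack | 140190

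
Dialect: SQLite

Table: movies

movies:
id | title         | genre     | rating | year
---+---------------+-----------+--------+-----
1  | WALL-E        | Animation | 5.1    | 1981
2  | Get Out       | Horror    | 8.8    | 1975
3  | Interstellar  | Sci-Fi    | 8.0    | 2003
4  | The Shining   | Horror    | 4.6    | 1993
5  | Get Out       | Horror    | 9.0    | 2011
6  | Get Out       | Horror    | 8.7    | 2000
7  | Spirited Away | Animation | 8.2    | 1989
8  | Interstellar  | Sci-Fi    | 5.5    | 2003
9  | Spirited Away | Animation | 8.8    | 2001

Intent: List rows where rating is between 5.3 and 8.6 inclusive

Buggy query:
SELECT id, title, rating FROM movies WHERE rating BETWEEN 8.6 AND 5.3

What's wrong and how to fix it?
Bug: BETWEEN expects the lower bound first; with 8.6 AND 5.3 the range is empty

Fix: Swap the bounds so the smaller value comes first

Corrected query:
SELECT id, title, rating FROM movies WHERE rating BETWEEN 5.3 AND 8.6

Result:
id | title         | rating
---+---------------+-------
3  | Interstellar  | 8     
7  | Spirited Away | 8.2   
8  | Interstellar  | 5.5   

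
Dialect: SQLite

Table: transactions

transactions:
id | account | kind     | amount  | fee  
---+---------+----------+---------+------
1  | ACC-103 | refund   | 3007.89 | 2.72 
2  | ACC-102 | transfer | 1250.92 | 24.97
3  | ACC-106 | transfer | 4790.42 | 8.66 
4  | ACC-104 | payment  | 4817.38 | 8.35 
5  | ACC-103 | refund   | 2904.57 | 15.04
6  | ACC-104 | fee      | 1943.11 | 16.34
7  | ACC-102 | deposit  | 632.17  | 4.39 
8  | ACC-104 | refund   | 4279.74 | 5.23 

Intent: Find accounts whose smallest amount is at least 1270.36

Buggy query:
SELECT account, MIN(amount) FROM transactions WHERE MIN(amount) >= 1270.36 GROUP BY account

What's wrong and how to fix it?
Bug: MIN() in WHERE is a misuse of aggregate

Fix: Use HAVING for the per-group MIN condition

Corrected query:
SELECT account, MIN(amount) FROM transactions GROUP BY account HAVING MIN(amount) >= 1270.36

Result:
account | MIN(amount)
--------+------------
ACC-103 | 2904.57    
ACC-104 | 1943.11    
ACC-106 | 4790.42    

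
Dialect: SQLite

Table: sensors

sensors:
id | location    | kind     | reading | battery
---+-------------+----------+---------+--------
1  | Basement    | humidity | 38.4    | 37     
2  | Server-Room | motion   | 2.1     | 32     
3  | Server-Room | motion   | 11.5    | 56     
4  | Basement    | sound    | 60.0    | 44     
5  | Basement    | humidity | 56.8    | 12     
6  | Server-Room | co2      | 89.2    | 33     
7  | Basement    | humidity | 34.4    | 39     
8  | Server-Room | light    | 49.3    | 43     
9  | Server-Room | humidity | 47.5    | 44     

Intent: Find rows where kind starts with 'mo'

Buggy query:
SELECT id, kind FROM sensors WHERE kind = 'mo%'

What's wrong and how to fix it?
Bug: Wildcards only work with LIKE; '=' treats '%' as a literal character

Fix: Use LIKE for wildcard pattern matching

Corrected query:
SELECT id, kind FROM sensors WHERE kind LIKE 'mo%'

Result:
id | kind  
---+-------
2  | motion
3  | motion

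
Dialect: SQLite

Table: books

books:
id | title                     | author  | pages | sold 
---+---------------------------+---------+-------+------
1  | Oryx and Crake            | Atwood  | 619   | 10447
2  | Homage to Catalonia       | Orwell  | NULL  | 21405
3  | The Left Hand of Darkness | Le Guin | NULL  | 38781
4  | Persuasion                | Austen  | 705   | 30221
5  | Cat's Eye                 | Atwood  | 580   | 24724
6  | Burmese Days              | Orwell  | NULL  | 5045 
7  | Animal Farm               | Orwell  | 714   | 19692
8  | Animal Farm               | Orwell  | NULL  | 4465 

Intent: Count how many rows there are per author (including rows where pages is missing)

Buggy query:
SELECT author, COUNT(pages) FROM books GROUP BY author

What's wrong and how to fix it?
Bug: COUNT(column) counts non-NULL values only; rows with NULL pages aren't counted

Fix: Replace COUNT(pages) with COUNT(*)

Corrected query:
SELECT author, COUNT(*) FROM books GROUP BY author

Result:
author  | COUNT(*)
--------+---------
Atwood  | 2       
Austen  | 1       
Le Guin | 1       
Orwell  | 4       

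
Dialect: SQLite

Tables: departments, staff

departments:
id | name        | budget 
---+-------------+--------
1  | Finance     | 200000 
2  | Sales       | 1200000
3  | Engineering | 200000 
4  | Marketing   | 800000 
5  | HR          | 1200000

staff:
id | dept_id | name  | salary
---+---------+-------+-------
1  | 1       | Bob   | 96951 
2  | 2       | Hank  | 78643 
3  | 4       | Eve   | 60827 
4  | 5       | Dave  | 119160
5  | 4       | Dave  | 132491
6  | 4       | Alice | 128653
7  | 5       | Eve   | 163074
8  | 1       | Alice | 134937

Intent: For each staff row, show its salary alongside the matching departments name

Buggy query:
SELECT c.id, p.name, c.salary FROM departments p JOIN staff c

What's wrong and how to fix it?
Bug: Missing join condition: each staff row is matched to all departments rows instead of just its own

Fix: Specify the join condition linking the foreign key to the parent id

Corrected query:
SELECT c.id, p.name, c.salary FROM departments p JOIN staff c ON c.dept_id = p.id

Result:
id | name      | salary
---+-----------+-------
1  | Finance   | 96951 
2  | Sales     | 78643 
3  | Marketing | 60827 
4  | HR        | 119160
5  | Marketing | 132491
6  | Marketing | 128653
7  | HR        | 163074
8  | Finance   | 134937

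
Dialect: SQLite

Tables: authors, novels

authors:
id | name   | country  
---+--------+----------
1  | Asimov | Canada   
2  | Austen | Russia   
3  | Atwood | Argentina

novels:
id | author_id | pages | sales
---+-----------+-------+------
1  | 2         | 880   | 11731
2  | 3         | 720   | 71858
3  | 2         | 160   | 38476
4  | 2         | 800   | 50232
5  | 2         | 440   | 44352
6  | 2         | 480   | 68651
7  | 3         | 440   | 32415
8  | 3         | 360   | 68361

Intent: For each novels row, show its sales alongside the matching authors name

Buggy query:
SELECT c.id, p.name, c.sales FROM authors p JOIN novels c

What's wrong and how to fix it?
Bug: Missing join condition: each novels row is matched to all authors rows instead of just its own

Fix: Add ON c.author_id = p.id to the JOIN

Corrected query:
SELECT c.id, p.name, c.sales FROM authors p JOIN novels c ON c.author_id = p.id

Result:
id | name   | sales
---+--------+------
1  | Austen | 11731
2  | Atwood | 71858
3  | Austen | 38476
4  | Austen | 50232
5  | Austen | 44352
6  | Austen | 68651
7  | Atwood | 32415
8  | Atwood | 68361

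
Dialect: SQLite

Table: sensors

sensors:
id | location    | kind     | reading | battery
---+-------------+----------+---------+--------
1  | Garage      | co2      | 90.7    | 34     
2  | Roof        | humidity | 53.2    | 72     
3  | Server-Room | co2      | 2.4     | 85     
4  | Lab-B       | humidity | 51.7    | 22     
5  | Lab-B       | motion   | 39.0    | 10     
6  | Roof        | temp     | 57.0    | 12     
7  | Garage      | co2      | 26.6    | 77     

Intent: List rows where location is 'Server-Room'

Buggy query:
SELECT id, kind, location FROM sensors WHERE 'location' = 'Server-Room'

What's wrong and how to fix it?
Bug: 'location' in single quotes is a string literal, not the column; the comparison is literal-vs-literal and never true

Fix: Remove the quotes around the column name (or use double quotes for an identifier)

Corrected query:
SELECT id, kind, location FROM sensors WHERE location = 'Server-Room'

Result:
id | kind | location   
---+------+------------
3  | co2  | Server-Room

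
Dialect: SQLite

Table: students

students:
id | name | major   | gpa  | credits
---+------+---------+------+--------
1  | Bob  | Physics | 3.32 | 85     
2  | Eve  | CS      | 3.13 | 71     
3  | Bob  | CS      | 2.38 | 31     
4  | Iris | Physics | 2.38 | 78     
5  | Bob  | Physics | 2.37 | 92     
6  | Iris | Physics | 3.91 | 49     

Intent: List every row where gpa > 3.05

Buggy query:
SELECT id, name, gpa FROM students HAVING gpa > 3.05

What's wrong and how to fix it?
Bug: HAVING filters the output of aggregation, but this query has no GROUP BY and no aggregate functions, so SQLite rejects it (HAVING clause on a non-aggregate query); the condition here is per row

Fix: Use WHERE for row-level filtering

Corrected query:
SELECT id, name, gpa FROM students WHERE gpa > 3.05

Result:
id | name | gpa 
---+------+-----
1  | Bob  | 3.32
2  | Eve  | 3.13
6  | Iris | 3.91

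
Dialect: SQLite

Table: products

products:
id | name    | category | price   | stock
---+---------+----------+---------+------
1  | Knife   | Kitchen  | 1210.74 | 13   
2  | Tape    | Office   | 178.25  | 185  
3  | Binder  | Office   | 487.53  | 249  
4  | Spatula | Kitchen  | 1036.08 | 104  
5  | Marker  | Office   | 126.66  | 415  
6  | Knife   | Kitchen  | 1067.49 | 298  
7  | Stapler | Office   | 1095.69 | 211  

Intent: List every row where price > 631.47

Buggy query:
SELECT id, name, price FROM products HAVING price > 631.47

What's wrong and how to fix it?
Bug: HAVING filters the output of aggregation, but this query has no GROUP BY and no aggregate functions, so SQLite rejects it (HAVING clause on a non-aggregate query); the condition here is per row

Fix: Replace HAVING with WHERE since the condition applies to individual rows

Corrected query:
SELECT id, name, price FROM products WHERE price > 631.47

Result:
id | name    | price  
---+---------+--------
1  | Knife   | 1210.74
4  | Spatula | 1036.08
6  | Knife   | 1067.49
7  | Stapler | 1095.69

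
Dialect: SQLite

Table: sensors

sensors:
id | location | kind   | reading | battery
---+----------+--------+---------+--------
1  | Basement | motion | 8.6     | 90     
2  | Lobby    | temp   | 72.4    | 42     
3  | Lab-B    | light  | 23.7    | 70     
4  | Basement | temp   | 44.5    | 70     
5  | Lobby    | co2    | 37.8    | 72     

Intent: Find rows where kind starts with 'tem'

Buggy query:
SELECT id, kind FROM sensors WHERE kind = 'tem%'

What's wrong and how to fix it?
Bug: '=' compares the literal string including the % character; pattern matching needs LIKE

Fix: Replace '=' with LIKE so 'tem%' is treated as a pattern

Corrected query:
SELECT id, kind FROM sensors WHERE kind LIKE 'tem%'

Result:
id | kind
---+-----
2  | temp
4  | temp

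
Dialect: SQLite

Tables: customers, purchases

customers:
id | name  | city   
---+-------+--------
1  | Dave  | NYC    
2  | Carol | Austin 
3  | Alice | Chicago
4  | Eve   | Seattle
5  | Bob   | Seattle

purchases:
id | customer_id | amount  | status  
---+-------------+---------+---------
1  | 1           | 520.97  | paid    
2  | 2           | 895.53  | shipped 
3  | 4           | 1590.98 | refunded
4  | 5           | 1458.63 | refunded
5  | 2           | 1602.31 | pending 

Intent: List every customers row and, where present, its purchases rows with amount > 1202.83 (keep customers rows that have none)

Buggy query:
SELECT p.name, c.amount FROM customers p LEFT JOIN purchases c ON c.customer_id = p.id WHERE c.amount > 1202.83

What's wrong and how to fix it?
Bug: Filtering c.amount in WHERE discards the NULL rows produced by LEFT JOIN, turning it into an inner join

Fix: Put 'c.amount > 1202.83' in the JOIN's ON clause instead of WHERE

Corrected query:
SELECT p.name, c.amount FROM customers p LEFT JOIN purchases c ON c.customer_id = p.id AND c.amount > 1202.83

Result:
name  | amount 
------+--------
Dave  | NULL   
Carol | 1602.31
Alice | NULL   
Eve   | 1590.98
Bob   | 1458.63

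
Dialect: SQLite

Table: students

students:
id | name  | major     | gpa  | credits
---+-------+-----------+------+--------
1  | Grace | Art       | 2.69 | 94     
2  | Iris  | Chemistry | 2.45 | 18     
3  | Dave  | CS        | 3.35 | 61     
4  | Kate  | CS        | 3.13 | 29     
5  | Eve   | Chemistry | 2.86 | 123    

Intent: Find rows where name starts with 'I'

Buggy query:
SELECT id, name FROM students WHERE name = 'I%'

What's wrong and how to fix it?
Bug: Wildcards only work with LIKE; '=' treats '%' as a literal character

Fix: Replace '=' with LIKE so 'I%' is treated as a pattern

Corrected query:
SELECT id, name FROM students WHERE name LIKE 'I%'

Result:
id | name
---+-----
2  | Iris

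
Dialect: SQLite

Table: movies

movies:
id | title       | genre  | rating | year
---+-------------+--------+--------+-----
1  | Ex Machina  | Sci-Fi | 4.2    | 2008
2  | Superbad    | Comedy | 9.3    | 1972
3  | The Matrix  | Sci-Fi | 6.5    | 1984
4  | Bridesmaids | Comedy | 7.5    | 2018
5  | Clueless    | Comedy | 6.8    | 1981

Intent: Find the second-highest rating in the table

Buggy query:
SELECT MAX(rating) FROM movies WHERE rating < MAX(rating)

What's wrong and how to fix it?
Bug: The inner MAX is an aggregate inside WHERE, which is not allowed

Fix: Put the inner MAX in a scalar subquery

Corrected query:
SELECT MAX(rating) FROM movies WHERE rating < (SELECT MAX(rating) FROM movies)

Result:
MAX(rating)
-----------
7.5        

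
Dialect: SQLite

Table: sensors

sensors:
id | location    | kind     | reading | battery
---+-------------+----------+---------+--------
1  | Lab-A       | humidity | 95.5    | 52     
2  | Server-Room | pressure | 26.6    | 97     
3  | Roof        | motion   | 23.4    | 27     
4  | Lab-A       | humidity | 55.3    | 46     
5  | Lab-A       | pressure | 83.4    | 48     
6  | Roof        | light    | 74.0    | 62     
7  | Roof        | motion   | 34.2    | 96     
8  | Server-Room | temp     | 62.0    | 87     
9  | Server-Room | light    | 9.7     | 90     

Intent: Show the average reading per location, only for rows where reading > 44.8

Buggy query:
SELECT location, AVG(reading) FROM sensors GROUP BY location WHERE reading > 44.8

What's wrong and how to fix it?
Bug: WHERE cannot follow GROUP BY

Fix: Move the WHERE clause before GROUP BY

Corrected query:
SELECT location, AVG(reading) FROM sensors WHERE reading > 44.8 GROUP BY location

Result:
location    | AVG(reading)
------------+-------------
Lab-A       | 78.066667   
Roof        | 74          
Server-Room | 62          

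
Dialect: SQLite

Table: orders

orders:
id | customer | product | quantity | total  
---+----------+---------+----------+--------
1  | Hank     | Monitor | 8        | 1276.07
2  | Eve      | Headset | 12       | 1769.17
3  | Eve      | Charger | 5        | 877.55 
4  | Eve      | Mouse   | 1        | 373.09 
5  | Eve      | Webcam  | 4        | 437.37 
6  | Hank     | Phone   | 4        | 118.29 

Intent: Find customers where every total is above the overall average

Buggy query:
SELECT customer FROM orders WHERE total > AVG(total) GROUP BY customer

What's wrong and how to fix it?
Bug: WHERE evaluates per row before aggregation, so AVG() is unavailable

Fix: Compute the overall average in a scalar subquery and compare each group's MIN against it in HAVING

Corrected query:
SELECT customer FROM orders GROUP BY customer HAVING MIN(total) > (SELECT AVG(total) FROM orders)

Result:
(no rows)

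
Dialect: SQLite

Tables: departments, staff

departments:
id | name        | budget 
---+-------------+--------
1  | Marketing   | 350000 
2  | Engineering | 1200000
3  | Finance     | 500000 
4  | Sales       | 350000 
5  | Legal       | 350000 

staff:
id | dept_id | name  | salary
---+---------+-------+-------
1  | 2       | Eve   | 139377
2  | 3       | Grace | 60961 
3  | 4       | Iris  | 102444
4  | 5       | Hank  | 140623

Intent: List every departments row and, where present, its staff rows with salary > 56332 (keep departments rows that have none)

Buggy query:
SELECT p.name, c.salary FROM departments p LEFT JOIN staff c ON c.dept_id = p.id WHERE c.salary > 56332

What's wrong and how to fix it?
Bug: Filtering c.salary in WHERE discards the NULL rows produced by LEFT JOIN, turning it into an inner join

Fix: Move the right-table condition into the ON clause so unmatched parents are kept

Corrected query:
SELECT p.name, c.salary FROM departments p LEFT JOIN staff c ON c.dept_id = p.id AND c.salary > 56332

Result:
name        | salary
------------+-------
Marketing   | NULL  
Engineering | 139377
Finance     | 60961 
Sales       | 102444
Legal       | 140623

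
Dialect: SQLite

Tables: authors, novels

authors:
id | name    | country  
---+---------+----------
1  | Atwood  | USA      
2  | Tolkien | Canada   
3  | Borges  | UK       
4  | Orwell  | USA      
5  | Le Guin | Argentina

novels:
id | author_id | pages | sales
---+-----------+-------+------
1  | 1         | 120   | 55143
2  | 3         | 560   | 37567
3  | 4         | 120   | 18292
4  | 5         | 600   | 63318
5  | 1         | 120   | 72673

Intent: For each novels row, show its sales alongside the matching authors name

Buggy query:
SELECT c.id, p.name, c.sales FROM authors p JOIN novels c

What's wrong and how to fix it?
Bug: Missing join condition: each novels row is matched to all authors rows instead of just its own

Fix: Add ON c.author_id = p.id to the JOIN

Corrected query:
SELECT c.id, p.name, c.sales FROM authors p JOIN novels c ON c.author_id = p.id

Result:
id | name    | sales
---+---------+------
1  | Atwood  | 55143
2  | Borges  | 37567
3  | Orwell  | 18292
4  | Le Guin | 63318
5  | Atwood  | 72673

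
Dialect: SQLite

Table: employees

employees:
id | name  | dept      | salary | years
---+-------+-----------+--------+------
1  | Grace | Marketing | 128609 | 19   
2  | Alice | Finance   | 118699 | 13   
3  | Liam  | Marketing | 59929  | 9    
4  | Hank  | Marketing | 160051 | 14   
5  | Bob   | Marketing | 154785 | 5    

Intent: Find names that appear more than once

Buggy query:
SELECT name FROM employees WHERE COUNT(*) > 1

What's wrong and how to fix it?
Bug: WHERE can't reference COUNT(*); aggregates are computed after WHERE

Fix: Group first, then use HAVING for the count condition

Corrected query:
SELECT name FROM employees GROUP BY name HAVING COUNT(*) > 1

Result:
(no rows)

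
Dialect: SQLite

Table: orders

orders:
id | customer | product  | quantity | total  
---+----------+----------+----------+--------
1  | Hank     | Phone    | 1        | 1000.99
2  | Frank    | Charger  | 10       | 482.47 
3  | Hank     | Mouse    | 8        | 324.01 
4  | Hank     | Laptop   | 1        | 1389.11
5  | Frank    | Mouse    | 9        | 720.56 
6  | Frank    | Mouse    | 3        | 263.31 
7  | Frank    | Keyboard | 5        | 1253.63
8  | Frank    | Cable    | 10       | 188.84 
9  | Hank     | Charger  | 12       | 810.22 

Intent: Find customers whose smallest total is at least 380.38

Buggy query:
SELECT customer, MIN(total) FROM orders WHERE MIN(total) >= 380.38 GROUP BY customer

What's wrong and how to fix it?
Bug: Aggregates like MIN are computed per group after WHERE runs

Fix: Replace WHERE with HAVING after the GROUP BY

Corrected query:
SELECT customer, MIN(total) FROM orders GROUP BY customer HAVING MIN(total) >= 380.38

Result:
(no rows)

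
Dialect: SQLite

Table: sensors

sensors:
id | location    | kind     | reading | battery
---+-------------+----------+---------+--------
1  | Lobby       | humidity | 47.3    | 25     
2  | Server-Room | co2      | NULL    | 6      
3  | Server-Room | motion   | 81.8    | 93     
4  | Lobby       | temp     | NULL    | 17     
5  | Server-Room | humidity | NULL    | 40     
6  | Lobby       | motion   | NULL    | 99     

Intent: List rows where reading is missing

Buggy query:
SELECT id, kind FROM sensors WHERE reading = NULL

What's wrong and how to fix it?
Bug: '= NULL' is always unknown in SQL three-valued logic, so no rows match

Fix: Use IS NULL to test for NULL

Corrected query:
SELECT id, kind FROM sensors WHERE reading IS NULL

Result:
id | kind    
---+---------
2  | co2     
4  | temp    
5  | humidity
6  | motion  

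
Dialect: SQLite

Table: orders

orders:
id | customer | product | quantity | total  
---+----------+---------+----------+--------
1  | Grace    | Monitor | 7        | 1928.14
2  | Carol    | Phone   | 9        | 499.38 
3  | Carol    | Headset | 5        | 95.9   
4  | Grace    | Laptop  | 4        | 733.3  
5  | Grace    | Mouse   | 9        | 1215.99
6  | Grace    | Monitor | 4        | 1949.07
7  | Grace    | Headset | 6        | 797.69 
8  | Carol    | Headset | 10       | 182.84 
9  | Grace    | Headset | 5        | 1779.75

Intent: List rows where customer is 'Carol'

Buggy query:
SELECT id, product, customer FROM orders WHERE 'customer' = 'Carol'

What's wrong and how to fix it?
Bug: Single quotes denote string literals in SQL; the column name is being compared as a constant string

Fix: Remove the quotes around the column name (or use double quotes for an identifier)

Corrected query:
SELECT id, product, customer FROM orders WHERE customer = 'Carol'

Result:
id | product | customer
---+---------+---------
2  | Phone   | Carol   
3  | Headset | Carol   
8  | Headset | Carol   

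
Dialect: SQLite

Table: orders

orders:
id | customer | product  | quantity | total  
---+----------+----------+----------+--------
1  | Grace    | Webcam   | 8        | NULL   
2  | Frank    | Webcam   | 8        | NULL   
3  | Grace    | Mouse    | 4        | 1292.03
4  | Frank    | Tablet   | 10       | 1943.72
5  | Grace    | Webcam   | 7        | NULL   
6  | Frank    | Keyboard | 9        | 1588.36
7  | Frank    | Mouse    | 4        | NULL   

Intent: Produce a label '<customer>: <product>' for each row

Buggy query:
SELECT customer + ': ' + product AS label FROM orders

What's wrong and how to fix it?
Bug: SQLite uses || for string concatenation; + coerces text to numbers (yielding 0)

Fix: Replace + with || to concatenate text

Corrected query:
SELECT customer || ': ' || product AS label FROM orders

Result:
label          
---------------
Grace: Webcam  
Frank: Webcam  
Grace: Mouse   
Frank: Tablet  
Grace: Webcam  
Frank: Keyboard
Frank: Mouse   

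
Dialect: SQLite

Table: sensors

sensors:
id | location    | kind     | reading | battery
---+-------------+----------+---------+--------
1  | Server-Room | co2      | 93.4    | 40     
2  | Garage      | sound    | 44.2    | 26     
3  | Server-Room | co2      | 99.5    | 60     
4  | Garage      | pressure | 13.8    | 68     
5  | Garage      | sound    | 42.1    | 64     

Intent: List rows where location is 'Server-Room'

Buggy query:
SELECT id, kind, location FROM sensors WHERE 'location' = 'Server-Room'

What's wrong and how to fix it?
Bug: Single quotes denote string literals in SQL; the column name is being compared as a constant string

Fix: Remove the quotes around the column name (or use double quotes for an identifier)

Corrected query:
SELECT id, kind, location FROM sensors WHERE location = 'Server-Room'

Result:
id | kind | location   
---+------+------------
1  | co2  | Server-Room
3  | co2  | Server-Room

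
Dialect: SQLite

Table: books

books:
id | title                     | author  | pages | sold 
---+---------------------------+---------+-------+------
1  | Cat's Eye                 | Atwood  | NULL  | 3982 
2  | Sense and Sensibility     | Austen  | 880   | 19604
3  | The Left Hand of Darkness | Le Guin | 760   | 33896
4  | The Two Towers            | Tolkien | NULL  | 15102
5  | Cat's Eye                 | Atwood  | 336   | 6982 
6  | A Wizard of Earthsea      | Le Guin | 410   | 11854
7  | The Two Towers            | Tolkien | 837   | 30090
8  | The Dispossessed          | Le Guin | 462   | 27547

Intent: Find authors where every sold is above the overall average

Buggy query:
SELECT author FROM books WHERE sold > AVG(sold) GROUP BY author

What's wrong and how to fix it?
Bug: WHERE evaluates per row before aggregation, so AVG() is unavailable

Fix: Use a subquery for AVG and a HAVING MIN(...) filter so the condition holds for every row in the group

Corrected query:
SELECT author FROM books GROUP BY author HAVING MIN(sold) > (SELECT AVG(sold) FROM books)

Result:
author
------
Austen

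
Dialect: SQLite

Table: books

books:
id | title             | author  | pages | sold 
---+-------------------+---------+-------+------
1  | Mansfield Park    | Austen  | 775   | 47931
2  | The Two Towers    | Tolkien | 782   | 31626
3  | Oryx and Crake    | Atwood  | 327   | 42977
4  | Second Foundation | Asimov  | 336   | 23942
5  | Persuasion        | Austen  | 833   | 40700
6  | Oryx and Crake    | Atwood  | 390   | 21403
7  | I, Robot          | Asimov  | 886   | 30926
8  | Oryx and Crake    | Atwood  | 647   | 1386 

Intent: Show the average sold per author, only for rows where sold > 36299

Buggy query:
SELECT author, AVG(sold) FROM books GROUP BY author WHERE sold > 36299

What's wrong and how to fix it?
Bug: Row-level WHERE must come before GROUP BY in the clause order

Fix: Place WHERE between FROM and GROUP BY

Corrected query:
SELECT author, AVG(sold) FROM books WHERE sold > 36299 GROUP BY author

Result:
author | AVG(sold)
-------+----------
Atwood | 42977    
Austen | 44315.5  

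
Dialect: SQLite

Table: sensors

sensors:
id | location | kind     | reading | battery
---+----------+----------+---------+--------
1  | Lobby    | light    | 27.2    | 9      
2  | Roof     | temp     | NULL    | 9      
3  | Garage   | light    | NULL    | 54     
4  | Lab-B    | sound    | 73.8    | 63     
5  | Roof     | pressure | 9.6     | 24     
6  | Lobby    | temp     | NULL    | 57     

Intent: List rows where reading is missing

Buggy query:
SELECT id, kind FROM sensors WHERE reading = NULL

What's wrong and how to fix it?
Bug: '= NULL' is always unknown in SQL three-valued logic, so no rows match

Fix: Use IS NULL to test for NULL

Corrected query:
SELECT id, kind FROM sensors WHERE reading IS NULL

Result:
id | kind 
---+------
2  | temp 
3  | light
6  | temp 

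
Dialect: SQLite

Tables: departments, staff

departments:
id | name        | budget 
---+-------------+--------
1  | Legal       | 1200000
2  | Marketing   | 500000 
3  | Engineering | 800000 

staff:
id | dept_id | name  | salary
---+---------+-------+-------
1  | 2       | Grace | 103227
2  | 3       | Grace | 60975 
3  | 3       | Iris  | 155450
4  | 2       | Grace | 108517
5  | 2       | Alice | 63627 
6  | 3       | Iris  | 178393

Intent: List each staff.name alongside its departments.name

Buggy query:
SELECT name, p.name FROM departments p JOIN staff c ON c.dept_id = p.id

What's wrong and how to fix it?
Bug: Both tables have a 'name' column; the unqualified reference is ambiguous

Fix: Prefix ambiguous columns with the table alias

Corrected query:
SELECT c.name, p.name FROM departments p JOIN staff c ON c.dept_id = p.id

Result:
name  | name       
------+------------
Grace | Marketing  
Grace | Engineering
Iris  | Engineering
Grace | Marketing  
Alice | Marketing  
Iris  | Engineering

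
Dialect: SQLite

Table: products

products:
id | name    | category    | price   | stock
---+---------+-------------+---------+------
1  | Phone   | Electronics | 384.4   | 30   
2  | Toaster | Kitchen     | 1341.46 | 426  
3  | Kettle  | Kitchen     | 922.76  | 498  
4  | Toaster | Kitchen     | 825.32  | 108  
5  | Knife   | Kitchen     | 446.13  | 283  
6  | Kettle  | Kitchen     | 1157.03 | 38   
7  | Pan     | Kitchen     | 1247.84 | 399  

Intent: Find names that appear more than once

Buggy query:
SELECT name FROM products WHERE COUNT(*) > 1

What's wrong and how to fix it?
Bug: WHERE can't reference COUNT(*); aggregates are computed after WHERE

Fix: GROUP BY name, then filter groups with HAVING COUNT(*) > 1

Corrected query:
SELECT name FROM products GROUP BY name HAVING COUNT(*) > 1

Result:
name   
-------
Kettle 
Toaster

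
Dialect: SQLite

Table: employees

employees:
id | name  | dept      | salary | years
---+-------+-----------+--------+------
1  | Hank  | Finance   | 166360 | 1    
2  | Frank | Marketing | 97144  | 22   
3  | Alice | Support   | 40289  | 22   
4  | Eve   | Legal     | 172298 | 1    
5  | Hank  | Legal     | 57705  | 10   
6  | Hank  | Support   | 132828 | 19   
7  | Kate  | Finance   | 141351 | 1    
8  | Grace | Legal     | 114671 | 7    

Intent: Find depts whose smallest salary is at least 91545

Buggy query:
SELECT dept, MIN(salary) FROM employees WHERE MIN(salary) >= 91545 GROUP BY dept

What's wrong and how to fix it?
Bug: MIN() in WHERE is a misuse of aggregate

Fix: Use HAVING for the per-group MIN condition

Corrected query:
SELECT dept, MIN(salary) FROM employees GROUP BY dept HAVING MIN(salary) >= 91545

Result:
dept      | MIN(salary)
----------+------------
Finance   | 141351     
Marketing | 97144      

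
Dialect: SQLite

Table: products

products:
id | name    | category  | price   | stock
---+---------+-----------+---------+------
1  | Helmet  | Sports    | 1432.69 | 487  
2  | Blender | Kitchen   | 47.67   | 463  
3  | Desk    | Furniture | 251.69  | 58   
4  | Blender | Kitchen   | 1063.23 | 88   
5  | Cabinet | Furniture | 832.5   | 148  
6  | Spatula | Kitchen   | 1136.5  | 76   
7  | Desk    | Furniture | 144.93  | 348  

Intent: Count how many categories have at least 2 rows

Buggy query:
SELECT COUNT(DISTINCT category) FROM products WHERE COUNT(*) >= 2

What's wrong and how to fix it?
Bug: WHERE filters individual rows, not groups, so a group-level COUNT is invalid there

Fix: Group first with HAVING COUNT(*) >= 2, then COUNT the resulting groups

Corrected query:
SELECT COUNT(*) FROM (SELECT category FROM products GROUP BY category HAVING COUNT(*) >= 2)

Result:
COUNT(*)
--------
2       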